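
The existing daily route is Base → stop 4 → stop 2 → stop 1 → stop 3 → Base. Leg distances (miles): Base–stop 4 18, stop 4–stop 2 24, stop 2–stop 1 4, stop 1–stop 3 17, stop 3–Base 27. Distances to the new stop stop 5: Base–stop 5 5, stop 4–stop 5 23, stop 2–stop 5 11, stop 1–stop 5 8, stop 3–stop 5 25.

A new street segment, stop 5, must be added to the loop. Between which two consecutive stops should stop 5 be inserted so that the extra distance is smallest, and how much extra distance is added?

Minimum extra distance: 3 miles, inserting stop 5 between stop 3 and Base.

Insertion cost between consecutive stops i–j is d(i,stop 5) + d(stop 5,j) − d(i,j):
  between Base and stop 4: 5 + 23 − 18 = 10
  between stop 4 and stop 2: 23 + 11 − 24 = 10
  between stop 2 and stop 1: 11 + 8 − 4 = 15
  between stop 1 and stop 3: 8 + 25 − 17 = 16
  between stop 3 and Base: 25 + 5 − 27 = 3
Cheapest insertion is between stop 3 and Base, adding 3.
New total = 90 + 3 = 93.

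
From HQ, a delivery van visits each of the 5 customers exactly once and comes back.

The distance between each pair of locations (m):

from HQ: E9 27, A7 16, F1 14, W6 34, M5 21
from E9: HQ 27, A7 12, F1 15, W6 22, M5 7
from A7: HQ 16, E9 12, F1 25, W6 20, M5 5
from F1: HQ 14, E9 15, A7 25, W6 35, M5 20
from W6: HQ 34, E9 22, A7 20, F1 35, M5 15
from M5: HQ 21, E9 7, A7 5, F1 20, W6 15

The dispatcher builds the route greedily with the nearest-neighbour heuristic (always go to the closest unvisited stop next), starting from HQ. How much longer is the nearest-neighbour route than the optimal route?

Excess over optimum: 8 m.

From HQ: F1=14, A7=16, M5=21, E9=27, W6=34 → choose F1 (14).
From F1: E9=15, M5=20, A7=25, W6=35 → choose E9 (15).
From E9: M5=7, A7=12, W6=22 → choose M5 (7).
From M5: A7=5, W6=15 → choose A7 (5).
From A7: W6=20 → choose W6 (20).
NN route HQ → F1 → E9 → M5 → A7 → W6 → HQ costs 95.
Optimal: HQ → A7 → W6 → M5 → E9 → F1 → HQ costs 87 (by enumerating all 60 distinct tours).
Excess = 95 − 87 = 8.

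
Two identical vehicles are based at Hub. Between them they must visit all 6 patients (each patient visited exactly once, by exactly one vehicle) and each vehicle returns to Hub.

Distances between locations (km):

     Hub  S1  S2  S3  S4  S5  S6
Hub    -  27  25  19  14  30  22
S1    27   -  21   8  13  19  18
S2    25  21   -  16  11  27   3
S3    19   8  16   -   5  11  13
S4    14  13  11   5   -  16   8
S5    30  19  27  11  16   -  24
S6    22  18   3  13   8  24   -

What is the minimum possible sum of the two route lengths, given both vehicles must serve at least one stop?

Minimum combined distance: 123 km.

There are 2^5 − 1 = 31 ways to divide the 6 stops into two non-empty groups. For each, the best each vehicle can do is its own shortest tour through its group:
  {S1} + {S2, S3, S4, S5, S6}: 54 + 82 = 136
  {S2} + {S1, S3, S4, S5, S6}: 50 + 89 = 139
  {S1, S2} + {S3, S4, S5, S6}: 73 + 76 = 149
  {S3} + {S1, S2, S4, S5, S6}: 38 + 95 = 133
  {S1, S3} + {S2, S4, S5, S6}: 54 + 82 = 136
  {S2, S3} + {S1, S4, S5, S6}: 60 + 89 = 149
  … (31 splits in total)
  {S4} + {S1, S2, S3, S5, S6}: 28 + 95 = 123  ← best
Best: vehicle 1 Hub → S4 → Hub = 28; vehicle 2 Hub → S2 → S6 → S1 → S3 → S5 → Hub = 95; combined 123.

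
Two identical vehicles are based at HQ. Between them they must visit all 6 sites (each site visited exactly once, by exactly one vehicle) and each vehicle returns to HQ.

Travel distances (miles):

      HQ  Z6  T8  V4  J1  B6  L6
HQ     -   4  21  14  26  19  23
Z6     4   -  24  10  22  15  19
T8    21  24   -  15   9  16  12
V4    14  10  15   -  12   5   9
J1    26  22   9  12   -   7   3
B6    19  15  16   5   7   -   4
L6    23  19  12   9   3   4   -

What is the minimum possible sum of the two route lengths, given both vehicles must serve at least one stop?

64 miles — the smallest possible combined total.

There are 2^5 − 1 = 31 ways to divide the 6 stops into two non-empty groups. For each, the best each vehicle can do is its own shortest tour through its group:
  {Z6} + {T8, V4, J1, B6, L6}: 8 + 56 = 64
  {T8} + {Z6, V4, J1, B6, L6}: 42 + 52 = 94
  {Z6, T8} + {V4, J1, B6, L6}: 49 + 52 = 101
  {V4} + {Z6, T8, J1, B6, L6}: 28 + 56 = 84
  {Z6, V4} + {T8, J1, B6, L6}: 28 + 56 = 84
  {T8, V4} + {Z6, J1, B6, L6}: 50 + 52 = 102
  … (31 splits in total)
Best: vehicle 1 HQ → Z6 → HQ = 8; vehicle 2 HQ → T8 → J1 → L6 → B6 → V4 → HQ = 56; combined 64.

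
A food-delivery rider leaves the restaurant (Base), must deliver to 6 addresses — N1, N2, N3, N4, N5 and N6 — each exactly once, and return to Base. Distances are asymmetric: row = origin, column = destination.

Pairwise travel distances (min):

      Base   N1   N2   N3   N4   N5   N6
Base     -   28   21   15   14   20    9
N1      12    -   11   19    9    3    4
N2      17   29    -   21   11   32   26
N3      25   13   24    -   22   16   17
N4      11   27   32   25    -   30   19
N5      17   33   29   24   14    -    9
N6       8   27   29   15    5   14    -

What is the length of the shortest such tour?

Base-N1-N2-N3-N4-N5-N6-Base: 28+11+21+22+30+9+8 = 129
Base-N1-N2-N3-N4-N6-N5-Base: 28+11+21+22+19+14+17 = 132
Base-N1-N2-N3-N5-N4-N6-Base: 28+11+21+16+14+19+8 = 117
Base-N1-N2-N3-N5-N6-N4-Base: 28+11+21+16+9+5+11 = 101
Base-N1-N2-N3-N6-N4-N5-Base: 28+11+21+17+5+30+17 = 129
Base-N1-N2-N3-N6-N5-N4-Base: 28+11+21+17+14+14+11 = 116
Base-N1-N2-N4-N3-N5-N6-Base: 28+11+11+25+16+9+8 = 108
Base-N1-N2-N4-N3-N6-N5-Base: 28+11+11+25+17+14+17 = 123
… (712 more)
Base-N2-N3-N1-N5-N6-N4-Base: 21+21+13+3+9+5+11 = 83  ← best
The minimum is 83.
One optimal route: Base → N2 → N3 → N1 → N5 → N6 → N4 → Base.

Minimum total distance: 83 min.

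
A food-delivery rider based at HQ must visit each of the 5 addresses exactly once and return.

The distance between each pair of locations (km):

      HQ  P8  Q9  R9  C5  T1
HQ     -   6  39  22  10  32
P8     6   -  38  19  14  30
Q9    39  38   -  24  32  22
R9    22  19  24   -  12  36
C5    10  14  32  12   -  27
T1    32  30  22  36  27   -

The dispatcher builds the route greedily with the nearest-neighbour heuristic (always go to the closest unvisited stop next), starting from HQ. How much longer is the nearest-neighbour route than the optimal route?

Excess over optimum: 6 km.

HQ: P8=6, C5=10, R9=22, T1=32, Q9=39 ⇒ P8
P8: C5=14, R9=19, T1=30, Q9=38 ⇒ C5
C5: R9=12, T1=27, Q9=32 ⇒ R9
R9: Q9=24, T1=36 ⇒ Q9
Q9: T1=22 ⇒ T1
NN route HQ → P8 → C5 → R9 → Q9 → T1 → HQ costs 110.
Optimal: HQ → P8 → T1 → Q9 → R9 → C5 → HQ costs 104 (by enumerating all 60 distinct tours).
Excess = 110 − 104 = 6.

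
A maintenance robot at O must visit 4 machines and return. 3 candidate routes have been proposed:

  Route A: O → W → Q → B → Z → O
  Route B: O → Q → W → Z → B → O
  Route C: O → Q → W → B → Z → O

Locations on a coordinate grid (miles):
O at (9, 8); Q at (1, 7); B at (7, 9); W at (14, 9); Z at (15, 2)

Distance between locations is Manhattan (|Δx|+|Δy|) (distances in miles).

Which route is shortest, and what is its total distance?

50 miles — Route B is the shortest.

Route A: 6 + 15 + 8 + 15 + 12 = 56
Route B: 9 + 15 + 8 + 15 + 3 = 50
Route C: 9 + 15 + 7 + 15 + 12 = 58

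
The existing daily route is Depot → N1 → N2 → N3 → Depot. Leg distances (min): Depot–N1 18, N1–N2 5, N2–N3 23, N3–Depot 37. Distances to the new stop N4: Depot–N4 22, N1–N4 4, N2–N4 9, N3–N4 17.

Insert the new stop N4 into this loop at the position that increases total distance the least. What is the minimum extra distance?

Minimum extra distance: 2 min, inserting N4 between N3 and Depot.

Insertion cost between consecutive stops i–j is d(i,N4) + d(N4,j) − d(i,j):
  between Depot and N1: 22 + 4 − 18 = 8
  between N1 and N2: 4 + 9 − 5 = 8
  between N2 and N3: 9 + 17 − 23 = 3
  between N3 and Depot: 17 + 22 − 37 = 2
Cheapest insertion is between N3 and Depot, adding 2.
New total = 83 + 2 = 85.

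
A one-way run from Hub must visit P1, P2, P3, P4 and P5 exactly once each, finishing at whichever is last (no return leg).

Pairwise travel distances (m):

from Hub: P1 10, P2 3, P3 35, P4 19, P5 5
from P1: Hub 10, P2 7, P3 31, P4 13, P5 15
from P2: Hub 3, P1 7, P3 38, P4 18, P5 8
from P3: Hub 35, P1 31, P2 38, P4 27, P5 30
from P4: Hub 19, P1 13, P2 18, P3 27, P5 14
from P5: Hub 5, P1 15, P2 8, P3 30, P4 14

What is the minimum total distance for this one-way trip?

There are 5! = 120 possible orderings.
Hub→P1→P2→P3→P4→P5: 10+7+38+27+14 = 96
Hub→P1→P2→P3→P5→P4: 10+7+38+30+14 = 99
Hub→P1→P2→P4→P3→P5: 10+7+18+27+30 = 92
Hub→P1→P2→P4→P5→P3: 10+7+18+14+30 = 79
Hub→P1→P2→P5→P3→P4: 10+7+8+30+27 = 82
Hub→P1→P2→P5→P4→P3: 10+7+8+14+27 = 66
Hub→P1→P3→P2→P4→P5: 10+31+38+18+14 = 111
Hub→P1→P3→P2→P5→P4: 10+31+38+8+14 = 101
Hub→P1→P3→P4→P2→P5: 10+31+27+18+8 = 94
Hub→P1→P3→P4→P5→P2: 10+31+27+14+8 = 90
Hub→P1→P3→P5→P2→P4: 10+31+30+8+18 = 97
Hub→P1→P3→P5→P4→P2: 10+31+30+14+18 = 103
Hub→P1→P4→P2→P3→P5: 10+13+18+38+30 = 109
Hub→P1→P4→P2→P5→P3: 10+13+18+8+30 = 79
… (106 more)
Hub→P5→P2→P1→P4→P3: 5+8+7+13+27 = 60  ← best
The minimum is 60.
One shortest path: Hub → P5 → P2 → P1 → P4 → P3.

60 m — the minimum one-way total.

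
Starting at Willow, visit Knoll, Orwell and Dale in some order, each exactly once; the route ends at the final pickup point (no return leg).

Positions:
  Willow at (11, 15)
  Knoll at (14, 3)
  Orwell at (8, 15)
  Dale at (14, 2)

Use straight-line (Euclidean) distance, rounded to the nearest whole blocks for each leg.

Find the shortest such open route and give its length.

There are 3! = 6 possible orderings.
Willow → Knoll → Orwell → Dale: 12+13+14 = 39
Willow → Knoll → Dale → Orwell: 12+1+14 = 27
Willow → Orwell → Knoll → Dale: 3+13+1 = 17
Willow → Orwell → Dale → Knoll: 3+14+1 = 18
Willow → Dale → Knoll → Orwell: 13+1+13 = 27
Willow → Dale → Orwell → Knoll: 13+14+13 = 40
The minimum is 17.
One shortest path: Willow → Orwell → Knoll → Dale.

17 blocks — the minimum one-way total.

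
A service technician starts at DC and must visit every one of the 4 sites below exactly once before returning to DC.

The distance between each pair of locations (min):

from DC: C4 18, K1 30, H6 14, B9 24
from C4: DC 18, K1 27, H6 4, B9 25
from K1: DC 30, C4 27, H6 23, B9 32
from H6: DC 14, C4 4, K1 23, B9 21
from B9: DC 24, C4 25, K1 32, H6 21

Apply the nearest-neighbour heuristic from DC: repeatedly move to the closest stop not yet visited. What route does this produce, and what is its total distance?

Nearest-neighbour total = 105 min; route DC → H6 → C4 → B9 → K1 → DC.

From DC: distances to unvisited — H6=14, C4=18, B9=24, K1=30. Nearest is H6 (14).
From H6: distances to unvisited — C4=4, B9=21, K1=23. Nearest is C4 (4).
From C4: distances to unvisited — B9=25, K1=27. Nearest is B9 (25).
From B9: distances to unvisited — K1=32. Nearest is K1 (32).
Return K1→DC: 30.
Total = 14 + 4 + 25 + 32 + 30 = 105.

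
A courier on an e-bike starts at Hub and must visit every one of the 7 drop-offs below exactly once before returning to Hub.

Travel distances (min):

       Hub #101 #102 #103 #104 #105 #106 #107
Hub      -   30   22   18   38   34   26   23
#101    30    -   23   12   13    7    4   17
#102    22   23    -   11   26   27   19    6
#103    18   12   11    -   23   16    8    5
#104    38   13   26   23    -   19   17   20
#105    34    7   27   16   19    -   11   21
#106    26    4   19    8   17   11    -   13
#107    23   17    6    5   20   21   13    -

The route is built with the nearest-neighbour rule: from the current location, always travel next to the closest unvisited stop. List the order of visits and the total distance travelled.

Nearest-neighbour total = 116 min; route Hub → #103 → #107 → #102 → #106 → #101 → #105 → #104 → Hub.

From Hub: distances to unvisited — #103=18, #102=22, #107=23, #106=26, #101=30, #105=34, #104=38. Nearest is #103 (18).
From #103: distances to unvisited — #107=5, #106=8, #102=11, #101=12, #105=16, #104=23. Nearest is #107 (5).
From #107: distances to unvisited — #102=6, #106=13, #101=17, #104=20, #105=21. Nearest is #102 (6).
From #102: distances to unvisited — #106=19, #101=23, #104=26, #105=27. Nearest is #106 (19).
From #106: distances to unvisited — #101=4, #105=11, #104=17. Nearest is #101 (4).
From #101: distances to unvisited — #105=7, #104=13. Nearest is #105 (7).
From #105: distances to unvisited — #104=19. Nearest is #104 (19).
Return #104→Hub: 38.
Total = 18 + 5 + 6 + 19 + 4 + 7 + 19 + 38 = 116.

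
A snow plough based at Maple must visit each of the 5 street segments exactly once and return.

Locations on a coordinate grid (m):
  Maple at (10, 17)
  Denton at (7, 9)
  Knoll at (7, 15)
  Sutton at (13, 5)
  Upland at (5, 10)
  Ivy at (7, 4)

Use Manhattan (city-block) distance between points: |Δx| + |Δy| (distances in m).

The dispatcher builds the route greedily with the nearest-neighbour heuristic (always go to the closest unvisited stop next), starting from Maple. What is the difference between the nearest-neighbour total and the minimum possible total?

2 m longer than the optimal tour.

From Maple: Knoll=5, Denton=11, Upland=12, Sutton=15, Ivy=16 → choose Knoll (5).
From Knoll: Denton=6, Upland=7, Ivy=11, Sutton=16 → choose Denton (6).
From Denton: Upland=3, Ivy=5, Sutton=10 → choose Upland (3).
From Upland: Ivy=8, Sutton=13 → choose Ivy (8).
From Ivy: Sutton=7 → choose Sutton (7).
NN route Maple → Knoll → Denton → Upland → Ivy → Sutton → Maple costs 44.
Optimal: Maple → Knoll → Upland → Denton → Ivy → Sutton → Maple costs 42 (by enumerating all 60 distinct tours).
Excess = 44 − 42 = 2.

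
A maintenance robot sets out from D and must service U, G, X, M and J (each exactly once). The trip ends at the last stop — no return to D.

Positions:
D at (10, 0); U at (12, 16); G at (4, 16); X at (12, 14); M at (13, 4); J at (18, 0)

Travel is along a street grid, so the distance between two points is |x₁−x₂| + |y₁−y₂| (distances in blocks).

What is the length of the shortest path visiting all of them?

38 blocks — the minimum one-way total.

There are 5! = 120 possible orderings.
D → U → G → X → M → J: 18+8+10+11+9 = 56
D → U → G → X → J → M: 18+8+10+20+9 = 65
D → U → G → M → X → J: 18+8+21+11+20 = 78
D → U → G → M → J → X: 18+8+21+9+20 = 76
D → U → G → J → X → M: 18+8+30+20+11 = 87
D → U → G → J → M → X: 18+8+30+9+11 = 76
D → U → X → G → M → J: 18+2+10+21+9 = 60
D → U → X → G → J → M: 18+2+10+30+9 = 69
D → U → X → M → G → J: 18+2+11+21+30 = 82
D → U → X → M → J → G: 18+2+11+9+30 = 70
D → U → X → J → G → M: 18+2+20+30+21 = 91
D → U → X → J → M → G: 18+2+20+9+21 = 70
D → U → M → G → X → J: 18+13+21+10+20 = 82
D → U → M → G → J → X: 18+13+21+30+20 = 102
… (106 more)
D → J → M → X → U → G: 8+9+11+2+8 = 38  ← best
The minimum is 38.
One shortest path: D → J → M → X → U → G.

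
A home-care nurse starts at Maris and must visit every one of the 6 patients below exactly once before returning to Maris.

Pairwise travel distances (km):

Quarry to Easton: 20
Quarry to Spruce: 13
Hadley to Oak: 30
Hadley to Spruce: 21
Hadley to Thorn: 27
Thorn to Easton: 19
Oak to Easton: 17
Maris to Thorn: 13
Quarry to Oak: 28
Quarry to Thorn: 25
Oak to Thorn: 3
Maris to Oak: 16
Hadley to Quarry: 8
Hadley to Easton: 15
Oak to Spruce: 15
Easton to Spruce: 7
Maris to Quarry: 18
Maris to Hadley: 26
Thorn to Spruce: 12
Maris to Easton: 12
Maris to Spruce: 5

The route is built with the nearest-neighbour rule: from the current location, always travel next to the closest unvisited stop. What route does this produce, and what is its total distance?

At Maris the remaining stops are Spruce 5, Easton 12, Thorn 13, Oak 16, Quarry 18, Hadley 26; go to Spruce.
At Spruce the remaining stops are Easton 7, Thorn 12, Quarry 13, Oak 15, Hadley 21; go to Easton.
At Easton the remaining stops are Hadley 15, Oak 17, Thorn 19, Quarry 20; go to Hadley.
At Hadley the remaining stops are Quarry 8, Thorn 27, Oak 30; go to Quarry.
At Quarry the remaining stops are Thorn 25, Oak 28; go to Thorn.
At Thorn the remaining stops are Oak 3; go to Oak.
Return Oak→Maris: 16.
Total = 5 + 7 + 15 + 8 + 25 + 3 + 16 = 79.

Nearest-neighbour total = 79 km; route Maris → Spruce → Easton → Hadley → Quarry → Thorn → Oak → Maris.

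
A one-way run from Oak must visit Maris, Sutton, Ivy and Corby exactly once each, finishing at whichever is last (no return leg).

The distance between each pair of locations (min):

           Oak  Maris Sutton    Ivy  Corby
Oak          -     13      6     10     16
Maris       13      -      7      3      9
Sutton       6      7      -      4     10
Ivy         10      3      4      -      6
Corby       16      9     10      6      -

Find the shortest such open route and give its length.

Shortest open route: 22 min.

There are 4! = 24 possible orderings.
Oak → Maris → Sutton → Ivy → Corby: 13+7+4+6 = 30
Oak → Maris → Sutton → Corby → Ivy: 13+7+10+6 = 36
Oak → Maris → Ivy → Sutton → Corby: 13+3+4+10 = 30
Oak → Maris → Ivy → Corby → Sutton: 13+3+6+10 = 32
Oak → Maris → Corby → Sutton → Ivy: 13+9+10+4 = 36
Oak → Maris → Corby → Ivy → Sutton: 13+9+6+4 = 32
Oak → Sutton → Maris → Ivy → Corby: 6+7+3+6 = 22
Oak → Sutton → Maris → Corby → Ivy: 6+7+9+6 = 28
Oak → Sutton → Ivy → Maris → Corby: 6+4+3+9 = 22
Oak → Sutton → Ivy → Corby → Maris: 6+4+6+9 = 25
Oak → Sutton → Corby → Maris → Ivy: 6+10+9+3 = 28
Oak → Sutton → Corby → Ivy → Maris: 6+10+6+3 = 25
Oak → Ivy → Maris → Sutton → Corby: 10+3+7+10 = 30
Oak → Ivy → Maris → Corby → Sutton: 10+3+9+10 = 32
… (10 more)
The minimum is 22.
One shortest path: Oak → Sutton → Maris → Ivy → Corby.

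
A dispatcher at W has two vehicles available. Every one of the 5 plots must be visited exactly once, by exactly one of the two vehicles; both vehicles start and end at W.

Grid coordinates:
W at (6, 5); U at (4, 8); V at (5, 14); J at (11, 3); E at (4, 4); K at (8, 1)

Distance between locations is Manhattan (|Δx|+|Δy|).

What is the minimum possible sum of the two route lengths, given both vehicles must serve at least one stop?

There are 2^4 − 1 = 15 ways to divide the 5 stops into two non-empty groups. For each, the best each vehicle can do is its own shortest tour through its group:
  {U} + {V, J, E, K}: 10 + 40 = 50
  {V} + {U, J, E, K}: 20 + 28 = 48
  {U, V} + {J, E, K}: 22 + 22 = 44
  {J} + {U, V, E, K}: 14 + 34 = 48
  {U, J} + {V, E, K}: 24 + 34 = 58
  {V, J} + {U, E, K}: 34 + 22 = 56
  … (15 splits in total)
  {U, V, E} + {J, K}: 24 + 18 = 42  ← best
Best: vehicle 1 W → V → U → E → W = 24; vehicle 2 W → J → K → W = 18; combined 42.

Minimum combined distance: 42.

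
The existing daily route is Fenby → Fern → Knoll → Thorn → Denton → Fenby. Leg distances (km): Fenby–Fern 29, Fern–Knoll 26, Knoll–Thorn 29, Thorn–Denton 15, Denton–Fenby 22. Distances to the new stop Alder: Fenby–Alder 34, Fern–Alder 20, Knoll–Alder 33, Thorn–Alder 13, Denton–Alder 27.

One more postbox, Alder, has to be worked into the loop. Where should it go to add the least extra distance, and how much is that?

+17 km — insert Alder between Knoll and Thorn.

Insertion cost between consecutive stops i–j is d(i,Alder) + d(Alder,j) − d(i,j):
  between Fenby and Fern: 34 + 20 − 29 = 25
  between Fern and Knoll: 20 + 33 − 26 = 27
  between Knoll and Thorn: 33 + 13 − 29 = 17
  between Thorn and Denton: 13 + 27 − 15 = 25
  between Denton and Fenby: 27 + 34 − 22 = 39
Cheapest insertion is between Knoll and Thorn, adding 17.
New total = 121 + 17 = 138.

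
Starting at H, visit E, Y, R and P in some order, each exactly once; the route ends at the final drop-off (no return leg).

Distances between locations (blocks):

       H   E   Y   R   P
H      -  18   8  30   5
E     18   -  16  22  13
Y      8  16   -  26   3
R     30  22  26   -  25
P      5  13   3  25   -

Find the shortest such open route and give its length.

There are 4! = 24 possible orderings.
H - E - Y - R - P: 18+16+26+25 = 85
H - E - Y - P - R: 18+16+3+25 = 62
H - E - R - Y - P: 18+22+26+3 = 69
H - E - R - P - Y: 18+22+25+3 = 68
H - E - P - Y - R: 18+13+3+26 = 60
H - E - P - R - Y: 18+13+25+26 = 82
H - Y - E - R - P: 8+16+22+25 = 71
H - Y - E - P - R: 8+16+13+25 = 62
H - Y - R - E - P: 8+26+22+13 = 69
H - Y - R - P - E: 8+26+25+13 = 72
H - Y - P - E - R: 8+3+13+22 = 46
H - Y - P - R - E: 8+3+25+22 = 58
H - R - E - Y - P: 30+22+16+3 = 71
H - R - E - P - Y: 30+22+13+3 = 68
… (10 more)
The minimum is 46.
One shortest path: H → Y → P → E → R.

Shortest open route: 46 blocks.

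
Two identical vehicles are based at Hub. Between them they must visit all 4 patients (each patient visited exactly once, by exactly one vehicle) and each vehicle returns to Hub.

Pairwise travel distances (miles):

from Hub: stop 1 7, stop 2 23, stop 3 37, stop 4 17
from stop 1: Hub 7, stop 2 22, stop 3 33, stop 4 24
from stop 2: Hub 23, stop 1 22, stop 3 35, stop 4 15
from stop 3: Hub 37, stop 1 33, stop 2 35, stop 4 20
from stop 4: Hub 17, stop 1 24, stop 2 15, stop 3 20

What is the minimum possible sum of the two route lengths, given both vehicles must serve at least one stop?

109 miles — the smallest possible combined total.

Try each way of splitting the stops between the two vehicles (each non-empty) and, for each split, find the best tour for each vehicle:
  {stop 1} + {stop 2, stop 3, stop 4}: 14 + 95 = 109
  {stop 2} + {stop 1, stop 3, stop 4}: 46 + 77 = 123
  {stop 1, stop 2} + {stop 3, stop 4}: 52 + 74 = 126
  {stop 3} + {stop 1, stop 2, stop 4}: 74 + 61 = 135
  {stop 1, stop 3} + {stop 2, stop 4}: 77 + 55 = 132
  {stop 2, stop 3} + {stop 1, stop 4}: 95 + 48 = 143
  … (7 splits in total)
Best: vehicle 1 Hub → stop 1 → Hub = 14; vehicle 2 Hub → stop 2 → stop 3 → stop 4 → Hub = 95; combined 109.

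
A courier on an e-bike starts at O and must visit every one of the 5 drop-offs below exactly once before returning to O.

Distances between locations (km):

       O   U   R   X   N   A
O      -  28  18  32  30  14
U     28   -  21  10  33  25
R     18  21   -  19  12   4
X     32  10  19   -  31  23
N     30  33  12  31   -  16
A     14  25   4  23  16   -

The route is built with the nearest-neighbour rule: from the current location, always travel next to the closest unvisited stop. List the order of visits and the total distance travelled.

99 km along O → A → R → N → X → U → O.

From O: distances to unvisited — A=14, R=18, U=28, N=30, X=32. Nearest is A (14).
From A: distances to unvisited — R=4, N=16, X=23, U=25. Nearest is R (4).
From R: distances to unvisited — N=12, X=19, U=21. Nearest is N (12).
From N: distances to unvisited — X=31, U=33. Nearest is X (31).
From X: distances to unvisited — U=10. Nearest is U (10).
Return U→O: 28.
Total = 14 + 4 + 12 + 31 + 10 + 28 = 99.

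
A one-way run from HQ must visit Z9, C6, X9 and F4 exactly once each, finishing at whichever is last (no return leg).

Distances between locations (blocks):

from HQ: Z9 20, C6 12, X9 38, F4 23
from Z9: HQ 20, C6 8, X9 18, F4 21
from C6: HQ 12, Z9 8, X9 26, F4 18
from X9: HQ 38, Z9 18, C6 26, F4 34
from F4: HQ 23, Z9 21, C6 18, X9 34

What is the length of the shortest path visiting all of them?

Shortest open route: 67 blocks.

There are 4! = 24 possible orderings.
HQ → Z9 → C6 → X9 → F4: 20+8+26+34 = 88
HQ → Z9 → C6 → F4 → X9: 20+8+18+34 = 80
HQ → Z9 → X9 → C6 → F4: 20+18+26+18 = 82
HQ → Z9 → X9 → F4 → C6: 20+18+34+18 = 90
HQ → Z9 → F4 → C6 → X9: 20+21+18+26 = 85
HQ → Z9 → F4 → X9 → C6: 20+21+34+26 = 101
HQ → C6 → Z9 → X9 → F4: 12+8+18+34 = 72
HQ → C6 → Z9 → F4 → X9: 12+8+21+34 = 75
HQ → C6 → X9 → Z9 → F4: 12+26+18+21 = 77
HQ → C6 → X9 → F4 → Z9: 12+26+34+21 = 93
HQ → C6 → F4 → Z9 → X9: 12+18+21+18 = 69
HQ → C6 → F4 → X9 → Z9: 12+18+34+18 = 82
HQ → X9 → Z9 → C6 → F4: 38+18+8+18 = 82
HQ → X9 → Z9 → F4 → C6: 38+18+21+18 = 95
… (10 more)
HQ → F4 → C6 → Z9 → X9: 23+18+8+18 = 67  ← best
The minimum is 67.
One shortest path: HQ → F4 → C6 → Z9 → X9.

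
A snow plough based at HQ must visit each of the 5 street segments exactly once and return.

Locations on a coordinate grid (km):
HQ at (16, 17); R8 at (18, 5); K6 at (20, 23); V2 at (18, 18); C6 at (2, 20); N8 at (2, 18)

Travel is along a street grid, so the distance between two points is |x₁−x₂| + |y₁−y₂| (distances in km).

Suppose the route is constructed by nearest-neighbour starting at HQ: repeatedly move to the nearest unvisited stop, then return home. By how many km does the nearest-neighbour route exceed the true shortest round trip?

From HQ: V2=3, K6=10, R8=14, N8=15, C6=17 → choose V2 (3).
From V2: K6=7, R8=13, N8=16, C6=18 → choose K6 (7).
From K6: R8=20, C6=21, N8=23 → choose R8 (20).
From R8: N8=29, C6=31 → choose N8 (29).
From N8: C6=2 → choose C6 (2).
NN route HQ → V2 → K6 → R8 → N8 → C6 → HQ costs 78.
Optimal: HQ → R8 → V2 → K6 → C6 → N8 → HQ costs 72 (by enumerating all 60 distinct tours).
Excess = 78 − 72 = 6.

6 km longer than the optimal tour.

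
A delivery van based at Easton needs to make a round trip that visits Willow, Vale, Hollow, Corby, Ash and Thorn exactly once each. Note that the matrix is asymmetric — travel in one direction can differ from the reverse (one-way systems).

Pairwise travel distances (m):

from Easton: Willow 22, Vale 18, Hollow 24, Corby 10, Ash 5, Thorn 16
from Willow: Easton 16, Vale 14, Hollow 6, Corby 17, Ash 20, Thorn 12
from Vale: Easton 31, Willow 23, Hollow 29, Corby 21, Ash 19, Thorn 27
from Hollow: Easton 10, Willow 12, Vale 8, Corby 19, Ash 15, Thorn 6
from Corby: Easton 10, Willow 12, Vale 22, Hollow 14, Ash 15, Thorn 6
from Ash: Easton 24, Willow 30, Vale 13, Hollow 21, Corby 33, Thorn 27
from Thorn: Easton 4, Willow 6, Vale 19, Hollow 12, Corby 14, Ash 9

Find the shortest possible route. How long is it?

Easton - Willow - Vale - Hollow - Corby - Ash - Thorn - Easton: 22+14+29+19+15+27+4 = 130
Easton - Willow - Vale - Hollow - Corby - Thorn - Ash - Easton: 22+14+29+19+6+9+24 = 123
Easton - Willow - Vale - Hollow - Ash - Corby - Thorn - Easton: 22+14+29+15+33+6+4 = 123
Easton - Willow - Vale - Hollow - Ash - Thorn - Corby - Easton: 22+14+29+15+27+14+10 = 131
Easton - Willow - Vale - Hollow - Thorn - Corby - Ash - Easton: 22+14+29+6+14+15+24 = 124
Easton - Willow - Vale - Hollow - Thorn - Ash - Corby - Easton: 22+14+29+6+9+33+10 = 123
Easton - Willow - Vale - Corby - Hollow - Ash - Thorn - Easton: 22+14+21+14+15+27+4 = 117
Easton - Willow - Vale - Corby - Hollow - Thorn - Ash - Easton: 22+14+21+14+6+9+24 = 110
… (712 more)
Easton - Ash - Vale - Corby - Willow - Hollow - Thorn - Easton: 5+13+21+12+6+6+4 = 67  ← best
The minimum is 67.
One optimal route: Easton → Ash → Vale → Corby → Willow → Hollow → Thorn → Easton.

67 m — the shortest possible round trip.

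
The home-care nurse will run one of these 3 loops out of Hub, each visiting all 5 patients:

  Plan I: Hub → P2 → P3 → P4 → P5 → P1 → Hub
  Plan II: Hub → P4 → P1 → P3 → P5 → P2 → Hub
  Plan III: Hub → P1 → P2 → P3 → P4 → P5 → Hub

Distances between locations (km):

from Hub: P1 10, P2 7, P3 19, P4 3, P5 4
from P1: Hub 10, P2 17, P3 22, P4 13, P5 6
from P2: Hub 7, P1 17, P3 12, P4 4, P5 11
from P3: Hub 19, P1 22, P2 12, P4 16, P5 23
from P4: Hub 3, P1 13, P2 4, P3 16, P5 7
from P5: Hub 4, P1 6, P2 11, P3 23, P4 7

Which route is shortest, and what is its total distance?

Plan I: 7 + 12 + 16 + 7 + 6 + 10 = 58
Plan II: 3 + 13 + 22 + 23 + 11 + 7 = 79
Plan III: 10 + 17 + 12 + 16 + 7 + 4 = 66

58 km — Plan I is the shortest.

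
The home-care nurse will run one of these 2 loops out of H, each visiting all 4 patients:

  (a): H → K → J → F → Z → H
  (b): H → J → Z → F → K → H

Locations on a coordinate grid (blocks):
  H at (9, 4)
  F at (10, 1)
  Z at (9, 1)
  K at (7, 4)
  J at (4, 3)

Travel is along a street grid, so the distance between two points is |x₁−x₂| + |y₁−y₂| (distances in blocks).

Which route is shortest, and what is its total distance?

18 blocks — (a) is the shortest.

(a): 2 + 4 + 8 + 1 + 3 = 18
(b): 6 + 7 + 1 + 6 + 2 = 22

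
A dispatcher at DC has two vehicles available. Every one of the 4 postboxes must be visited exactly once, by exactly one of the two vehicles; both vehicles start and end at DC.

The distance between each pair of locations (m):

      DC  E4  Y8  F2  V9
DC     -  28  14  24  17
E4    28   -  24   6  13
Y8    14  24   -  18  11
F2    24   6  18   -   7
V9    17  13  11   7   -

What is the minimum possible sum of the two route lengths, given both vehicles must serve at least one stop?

Minimum combined distance: 86 m.

Check every non-empty split of the stops between the two vehicles; for each half take its own optimal tour:
  {E4} + {Y8, F2, V9}: 56 + 56 = 112
  {Y8} + {E4, F2, V9}: 28 + 58 = 86
  {E4, Y8} + {F2, V9}: 66 + 48 = 114
  {F2} + {E4, Y8, V9}: 48 + 66 = 114
  {E4, F2} + {Y8, V9}: 58 + 42 = 100
  {Y8, F2} + {E4, V9}: 56 + 58 = 114
  … (7 splits in total)
Best: vehicle 1 DC → Y8 → DC = 28; vehicle 2 DC → E4 → F2 → V9 → DC = 58; combined 86.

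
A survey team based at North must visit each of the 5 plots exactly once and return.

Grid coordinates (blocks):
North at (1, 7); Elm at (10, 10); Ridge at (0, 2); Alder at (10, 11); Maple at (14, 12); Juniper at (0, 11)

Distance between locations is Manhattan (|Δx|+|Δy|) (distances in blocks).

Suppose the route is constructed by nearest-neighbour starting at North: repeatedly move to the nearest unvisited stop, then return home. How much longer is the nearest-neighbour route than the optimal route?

North: Juniper=5, Ridge=6, Elm=12, Alder=13, Maple=18 ⇒ Juniper
Juniper: Ridge=9, Alder=10, Elm=11, Maple=15 ⇒ Ridge
Ridge: Elm=18, Alder=19, Maple=24 ⇒ Elm
Elm: Alder=1, Maple=6 ⇒ Alder
Alder: Maple=5 ⇒ Maple
NN route North → Juniper → Ridge → Elm → Alder → Maple → North costs 56.
Optimal: North → Elm → Alder → Maple → Juniper → Ridge → North costs 48 (by enumerating all 60 distinct tours).
Excess = 56 − 48 = 8.

The nearest-neighbour route is 8 blocks longer than optimal.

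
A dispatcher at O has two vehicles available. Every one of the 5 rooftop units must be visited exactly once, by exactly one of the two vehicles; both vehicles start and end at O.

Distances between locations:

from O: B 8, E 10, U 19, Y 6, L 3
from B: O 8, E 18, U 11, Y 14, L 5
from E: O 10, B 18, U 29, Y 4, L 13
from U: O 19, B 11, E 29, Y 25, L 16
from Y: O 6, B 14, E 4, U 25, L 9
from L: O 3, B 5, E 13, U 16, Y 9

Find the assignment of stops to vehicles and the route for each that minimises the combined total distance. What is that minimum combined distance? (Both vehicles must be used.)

Minimum combined distance: 58.

Check every non-empty split of the stops between the two vehicles; for each half take its own optimal tour:
  {B} + {E, U, Y, L}: 16 + 58 = 74
  {E} + {B, U, Y, L}: 20 + 50 = 70
  {B, E} + {U, Y, L}: 36 + 50 = 86
  {U} + {B, E, Y, L}: 38 + 36 = 74
  {B, U} + {E, Y, L}: 38 + 26 = 64
  {E, U} + {B, Y, L}: 58 + 28 = 86
  … (15 splits in total)
  {E, Y} + {B, U, L}: 20 + 38 = 58  ← best
Best: vehicle 1 O → E → Y → O = 20; vehicle 2 O → B → U → L → O = 38; combined 58.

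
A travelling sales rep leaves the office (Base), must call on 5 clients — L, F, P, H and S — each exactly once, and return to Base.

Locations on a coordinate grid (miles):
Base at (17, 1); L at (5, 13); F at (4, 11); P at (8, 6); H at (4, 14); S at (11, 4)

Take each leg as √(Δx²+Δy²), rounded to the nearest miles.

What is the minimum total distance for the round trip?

There are 60 distinct closed tours to check (reversals are equivalent).
Base → L → F → P → H → S → Base: 17+2+6+9+12+7 = 53
Base → L → F → P → S → H → Base: 17+2+6+4+12+18 = 59
Base → L → F → H → P → S → Base: 17+2+3+9+4+7 = 42
Base → L → F → H → S → P → Base: 17+2+3+12+4+10 = 48
Base → L → F → S → P → H → Base: 17+2+10+4+9+18 = 60
Base → L → F → S → H → P → Base: 17+2+10+12+9+10 = 60
Base → L → P → F → H → S → Base: 17+8+6+3+12+7 = 53
Base → L → P → F → S → H → Base: 17+8+6+10+12+18 = 71
Base → L → P → H → F → S → Base: 17+8+9+3+10+7 = 54
Base → L → P → H → S → F → Base: 17+8+9+12+10+16 = 72
Base → L → P → S → F → H → Base: 17+8+4+10+3+18 = 60
Base → L → P → S → H → F → Base: 17+8+4+12+3+16 = 60
Base → L → H → F → P → S → Base: 17+1+3+6+4+7 = 38
Base → L → H → F → S → P → Base: 17+1+3+10+4+10 = 45
… (46 more)
The minimum is 38.
One optimal route: Base → L → H → F → P → S → Base (or its reverse).

38 miles — the shortest possible round trip.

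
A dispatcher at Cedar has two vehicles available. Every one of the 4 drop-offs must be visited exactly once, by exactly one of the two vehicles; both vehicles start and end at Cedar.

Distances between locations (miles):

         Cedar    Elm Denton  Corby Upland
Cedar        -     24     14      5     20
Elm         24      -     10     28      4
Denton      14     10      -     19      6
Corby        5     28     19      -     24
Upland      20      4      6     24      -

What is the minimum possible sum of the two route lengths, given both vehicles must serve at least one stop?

Minimum combined distance: 58 miles.

Try each way of splitting the stops between the two vehicles (each non-empty) and, for each split, find the best tour for each vehicle:
  {Elm} + {Denton, Corby, Upland}: 48 + 49 = 97
  {Denton} + {Elm, Corby, Upland}: 28 + 57 = 85
  {Elm, Denton} + {Corby, Upland}: 48 + 49 = 97
  {Corby} + {Elm, Denton, Upland}: 10 + 48 = 58
  {Elm, Corby} + {Denton, Upland}: 57 + 40 = 97
  {Denton, Corby} + {Elm, Upland}: 38 + 48 = 86
  … (7 splits in total)
Best: vehicle 1 Cedar → Corby → Cedar = 10; vehicle 2 Cedar → Elm → Upland → Denton → Cedar = 48; combined 58.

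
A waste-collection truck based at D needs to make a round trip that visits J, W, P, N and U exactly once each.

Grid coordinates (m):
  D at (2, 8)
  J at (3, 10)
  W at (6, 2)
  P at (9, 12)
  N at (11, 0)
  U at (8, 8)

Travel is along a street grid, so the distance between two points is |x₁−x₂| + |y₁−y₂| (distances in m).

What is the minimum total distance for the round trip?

Minimum total distance: 44 m.

There are 60 distinct closed tours to check (reversals are equivalent).
D-J-W-P-N-U-D: 3+11+13+14+11+6 = 58
D-J-W-P-U-N-D: 3+11+13+5+11+17 = 60
D-J-W-N-P-U-D: 3+11+7+14+5+6 = 46
D-J-W-N-U-P-D: 3+11+7+11+5+11 = 48
D-J-W-U-P-N-D: 3+11+8+5+14+17 = 58
D-J-W-U-N-P-D: 3+11+8+11+14+11 = 58
D-J-P-W-N-U-D: 3+8+13+7+11+6 = 48
D-J-P-W-U-N-D: 3+8+13+8+11+17 = 60
D-J-P-N-W-U-D: 3+8+14+7+8+6 = 46
D-J-P-N-U-W-D: 3+8+14+11+8+10 = 54
D-J-P-U-W-N-D: 3+8+5+8+7+17 = 48
D-J-P-U-N-W-D: 3+8+5+11+7+10 = 44
D-J-N-W-P-U-D: 3+18+7+13+5+6 = 52
D-J-N-W-U-P-D: 3+18+7+8+5+11 = 52
… (46 more)
The minimum is 44.
One optimal route: D → J → P → U → N → W → D (or its reverse).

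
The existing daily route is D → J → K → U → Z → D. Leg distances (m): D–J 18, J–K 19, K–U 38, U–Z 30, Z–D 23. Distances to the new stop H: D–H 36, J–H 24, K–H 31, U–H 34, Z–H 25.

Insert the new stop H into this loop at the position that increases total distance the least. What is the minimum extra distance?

Insertion cost between consecutive stops i–j is d(i,H) + d(H,j) − d(i,j):
  between D and J: 36 + 24 − 18 = 42
  between J and K: 24 + 31 − 19 = 36
  between K and U: 31 + 34 − 38 = 27
  between U and Z: 34 + 25 − 30 = 29
  between Z and D: 25 + 36 − 23 = 38
Cheapest insertion is between K and U, adding 27.
New total = 128 + 27 = 155.

Minimum extra distance: 27 m, inserting H between K and U.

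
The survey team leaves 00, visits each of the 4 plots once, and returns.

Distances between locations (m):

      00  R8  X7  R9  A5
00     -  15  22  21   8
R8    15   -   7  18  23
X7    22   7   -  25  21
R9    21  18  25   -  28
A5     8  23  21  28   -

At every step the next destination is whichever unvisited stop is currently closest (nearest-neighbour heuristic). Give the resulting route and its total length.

00 → [A5:8 / R8:15 / R9:21 / X7:22] → A5 (8)
A5 → [X7:21 / R8:23 / R9:28] → X7 (21)
X7 → [R8:7 / R9:25] → R8 (7)
R8 → [R9:18] → R9 (18)
Return R9→00: 21.
Total = 8 + 21 + 7 + 18 + 21 = 75.

75 m along 00 → A5 → X7 → R8 → R9 → 00.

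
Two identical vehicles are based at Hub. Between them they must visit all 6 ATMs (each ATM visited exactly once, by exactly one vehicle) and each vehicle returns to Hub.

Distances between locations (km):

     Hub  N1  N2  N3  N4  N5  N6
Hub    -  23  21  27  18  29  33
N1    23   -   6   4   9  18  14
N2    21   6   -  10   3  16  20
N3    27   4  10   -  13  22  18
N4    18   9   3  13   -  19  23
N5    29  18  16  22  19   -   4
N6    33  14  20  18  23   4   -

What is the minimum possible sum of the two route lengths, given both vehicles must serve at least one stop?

Try each way of splitting the stops between the two vehicles (each non-empty) and, for each split, find the best tour for each vehicle:
  {N1} + {N2, N3, N4, N5, N6}: 46 + 82 = 128
  {N2} + {N1, N3, N4, N5, N6}: 42 + 82 = 124
  {N1, N2} + {N3, N4, N5, N6}: 50 + 82 = 132
  {N3} + {N1, N2, N4, N5, N6}: 54 + 74 = 128
  {N1, N3} + {N2, N4, N5, N6}: 54 + 74 = 128
  {N2, N3} + {N1, N4, N5, N6}: 58 + 74 = 132
  … (31 splits in total)
  {N4} + {N1, N2, N3, N5, N6}: 36 + 82 = 118  ← best
Best: vehicle 1 Hub → N4 → Hub = 36; vehicle 2 Hub → N2 → N1 → N3 → N6 → N5 → Hub = 82; combined 118.

118 km — the smallest possible combined total.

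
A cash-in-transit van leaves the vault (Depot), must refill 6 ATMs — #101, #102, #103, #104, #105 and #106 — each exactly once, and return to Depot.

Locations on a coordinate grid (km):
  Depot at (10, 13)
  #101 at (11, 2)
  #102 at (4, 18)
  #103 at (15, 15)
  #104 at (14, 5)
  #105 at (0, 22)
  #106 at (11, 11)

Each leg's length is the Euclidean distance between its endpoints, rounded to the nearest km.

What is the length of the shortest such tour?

Minimum total distance: 55 km.

Depot-#101-#102-#103-#104-#105-#106-Depot: 11+17+11+10+22+16+2 = 89
Depot-#101-#102-#103-#104-#106-#105-Depot: 11+17+11+10+7+16+13 = 85
Depot-#101-#102-#103-#105-#104-#106-Depot: 11+17+11+17+22+7+2 = 87
Depot-#101-#102-#103-#105-#106-#104-Depot: 11+17+11+17+16+7+9 = 88
Depot-#101-#102-#103-#106-#104-#105-Depot: 11+17+11+6+7+22+13 = 87
Depot-#101-#102-#103-#106-#105-#104-Depot: 11+17+11+6+16+22+9 = 92
Depot-#101-#102-#104-#103-#105-#106-Depot: 11+17+16+10+17+16+2 = 89
Depot-#101-#102-#104-#103-#106-#105-Depot: 11+17+16+10+6+16+13 = 89
… (352 more)
Depot-#105-#102-#103-#104-#101-#106-Depot: 13+6+11+10+4+9+2 = 55  ← best
The minimum is 55.
One optimal route: Depot → #105 → #102 → #103 → #104 → #101 → #106 → Depot (or its reverse).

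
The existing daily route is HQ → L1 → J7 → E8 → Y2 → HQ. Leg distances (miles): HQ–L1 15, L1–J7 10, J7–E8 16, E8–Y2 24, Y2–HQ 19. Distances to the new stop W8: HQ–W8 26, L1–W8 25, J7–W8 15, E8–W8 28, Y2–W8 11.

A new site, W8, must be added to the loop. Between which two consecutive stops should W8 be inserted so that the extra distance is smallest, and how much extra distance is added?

Insertion cost between consecutive stops i–j is d(i,W8) + d(W8,j) − d(i,j):
  between HQ and L1: 26 + 25 − 15 = 36
  between L1 and J7: 25 + 15 − 10 = 30
  between J7 and E8: 15 + 28 − 16 = 27
  between E8 and Y2: 28 + 11 − 24 = 15
  between Y2 and HQ: 11 + 26 − 19 = 18
Cheapest insertion is between E8 and Y2, adding 15.
New total = 84 + 15 = 99.

+15 miles — insert W8 between E8 and Y2.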